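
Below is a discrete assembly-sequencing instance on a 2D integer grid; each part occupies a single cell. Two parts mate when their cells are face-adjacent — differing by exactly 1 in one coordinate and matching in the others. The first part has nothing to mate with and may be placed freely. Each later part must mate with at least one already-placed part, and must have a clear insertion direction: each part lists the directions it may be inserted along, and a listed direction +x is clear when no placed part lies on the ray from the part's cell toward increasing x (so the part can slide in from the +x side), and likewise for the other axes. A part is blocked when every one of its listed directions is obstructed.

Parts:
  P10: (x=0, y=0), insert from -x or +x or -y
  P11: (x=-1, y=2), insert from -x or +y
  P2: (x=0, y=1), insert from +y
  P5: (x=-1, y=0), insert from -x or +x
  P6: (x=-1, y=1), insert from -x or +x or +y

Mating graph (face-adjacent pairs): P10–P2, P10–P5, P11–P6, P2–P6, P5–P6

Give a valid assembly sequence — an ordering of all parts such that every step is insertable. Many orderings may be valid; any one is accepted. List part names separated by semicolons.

1. P6@(-1, 1) [-x clear] — {P6}
2. P2@(0, 1) [+y clear] — {P2, P6}
3. P11@(-1, 2) [-x clear] — {P11, P2, P6}
4. P5@(-1, 0) [-x clear] — {P11, P2, P5, P6}
5. P10@(0, 0) [+x clear] — {P10, P11, P2, P5, P6}

P6; P2; P11; P5; P10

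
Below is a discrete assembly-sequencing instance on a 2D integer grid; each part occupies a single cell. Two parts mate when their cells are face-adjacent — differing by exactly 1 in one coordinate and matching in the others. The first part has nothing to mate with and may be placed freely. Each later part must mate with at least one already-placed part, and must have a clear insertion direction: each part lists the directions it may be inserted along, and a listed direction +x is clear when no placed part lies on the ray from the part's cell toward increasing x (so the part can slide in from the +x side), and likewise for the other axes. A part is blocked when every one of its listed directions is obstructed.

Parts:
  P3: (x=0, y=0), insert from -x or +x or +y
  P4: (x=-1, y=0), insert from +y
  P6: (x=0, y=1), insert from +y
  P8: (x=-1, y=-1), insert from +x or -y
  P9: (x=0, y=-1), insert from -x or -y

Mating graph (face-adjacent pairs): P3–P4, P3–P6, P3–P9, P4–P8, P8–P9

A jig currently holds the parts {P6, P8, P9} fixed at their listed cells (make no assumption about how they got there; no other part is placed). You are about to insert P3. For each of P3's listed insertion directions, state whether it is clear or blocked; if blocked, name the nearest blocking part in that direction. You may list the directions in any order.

-x: ray from P3(0, 0) has no placed part ⇒ clear
+x: ray from P3(0, 0) has no placed part ⇒ clear
+y: nearest on ray is P6@(0, 1) ⇒ blocked

+x: clear; +y: blocked by P6; -x: clear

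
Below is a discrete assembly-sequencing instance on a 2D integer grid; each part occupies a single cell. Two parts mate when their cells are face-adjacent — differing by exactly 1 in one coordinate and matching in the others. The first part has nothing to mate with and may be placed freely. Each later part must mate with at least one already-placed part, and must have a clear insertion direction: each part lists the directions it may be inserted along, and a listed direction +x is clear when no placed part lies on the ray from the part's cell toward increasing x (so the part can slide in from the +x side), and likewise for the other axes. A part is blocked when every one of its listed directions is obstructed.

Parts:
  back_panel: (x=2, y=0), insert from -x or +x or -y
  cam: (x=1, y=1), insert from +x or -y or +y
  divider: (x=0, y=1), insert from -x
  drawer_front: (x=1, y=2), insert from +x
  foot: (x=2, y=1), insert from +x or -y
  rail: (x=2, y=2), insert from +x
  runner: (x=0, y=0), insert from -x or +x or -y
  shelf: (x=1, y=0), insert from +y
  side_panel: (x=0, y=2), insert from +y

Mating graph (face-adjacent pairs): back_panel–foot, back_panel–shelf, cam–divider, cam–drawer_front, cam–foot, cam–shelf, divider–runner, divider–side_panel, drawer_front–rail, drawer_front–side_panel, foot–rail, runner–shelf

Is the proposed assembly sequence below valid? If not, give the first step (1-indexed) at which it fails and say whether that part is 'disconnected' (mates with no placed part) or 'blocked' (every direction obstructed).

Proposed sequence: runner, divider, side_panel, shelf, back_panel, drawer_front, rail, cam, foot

1. runner@(0, 0) [-x clear] — {runner}
2. divider@(0, 1) [-x clear] — {divider, runner}
3. side_panel@(0, 2) [+y clear] — {divider, runner, side_panel}
4. shelf@(1, 0) [+y clear] — {divider, runner, shelf, side_panel}
5. back_panel@(2, 0) [+x clear] — {back_panel, divider, runner, shelf, side_panel}
6. drawer_front@(1, 2) [+x clear] — {back_panel, divider, drawer_front, runner, shelf, side_panel}
7. rail@(2, 2) [+x clear] — {back_panel, divider, drawer_front, rail, runner, shelf, side_panel}
8. cam@(1, 1) [+x clear] — {back_panel, cam, divider, drawer_front, rail, runner, shelf, side_panel}
9. foot@(2, 1) [+x clear] — {back_panel, cam, divider, drawer_front, foot, rail, runner, shelf, side_panel}

Valid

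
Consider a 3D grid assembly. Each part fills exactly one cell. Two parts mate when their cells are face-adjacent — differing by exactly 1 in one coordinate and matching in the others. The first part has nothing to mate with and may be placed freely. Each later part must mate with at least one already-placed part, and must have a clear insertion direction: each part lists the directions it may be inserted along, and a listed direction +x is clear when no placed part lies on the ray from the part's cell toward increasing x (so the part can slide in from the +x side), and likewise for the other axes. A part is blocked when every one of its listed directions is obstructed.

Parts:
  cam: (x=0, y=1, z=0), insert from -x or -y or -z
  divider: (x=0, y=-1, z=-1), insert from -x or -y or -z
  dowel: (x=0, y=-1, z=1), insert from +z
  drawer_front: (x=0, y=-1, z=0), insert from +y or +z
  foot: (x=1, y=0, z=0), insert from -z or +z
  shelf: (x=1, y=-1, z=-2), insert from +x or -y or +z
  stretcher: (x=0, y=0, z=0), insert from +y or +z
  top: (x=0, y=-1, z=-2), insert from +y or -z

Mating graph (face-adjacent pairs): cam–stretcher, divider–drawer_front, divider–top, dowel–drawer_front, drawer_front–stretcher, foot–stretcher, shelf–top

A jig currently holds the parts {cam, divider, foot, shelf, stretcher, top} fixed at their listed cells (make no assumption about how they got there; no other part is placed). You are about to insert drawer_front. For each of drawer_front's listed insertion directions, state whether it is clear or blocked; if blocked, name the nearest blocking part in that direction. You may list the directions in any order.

+y: nearest on ray is stretcher@(0, 0, 0) ⇒ blocked
+z: ray from drawer_front(0, -1, 0) has no placed part ⇒ clear

+y: blocked by stretcher; +z: clear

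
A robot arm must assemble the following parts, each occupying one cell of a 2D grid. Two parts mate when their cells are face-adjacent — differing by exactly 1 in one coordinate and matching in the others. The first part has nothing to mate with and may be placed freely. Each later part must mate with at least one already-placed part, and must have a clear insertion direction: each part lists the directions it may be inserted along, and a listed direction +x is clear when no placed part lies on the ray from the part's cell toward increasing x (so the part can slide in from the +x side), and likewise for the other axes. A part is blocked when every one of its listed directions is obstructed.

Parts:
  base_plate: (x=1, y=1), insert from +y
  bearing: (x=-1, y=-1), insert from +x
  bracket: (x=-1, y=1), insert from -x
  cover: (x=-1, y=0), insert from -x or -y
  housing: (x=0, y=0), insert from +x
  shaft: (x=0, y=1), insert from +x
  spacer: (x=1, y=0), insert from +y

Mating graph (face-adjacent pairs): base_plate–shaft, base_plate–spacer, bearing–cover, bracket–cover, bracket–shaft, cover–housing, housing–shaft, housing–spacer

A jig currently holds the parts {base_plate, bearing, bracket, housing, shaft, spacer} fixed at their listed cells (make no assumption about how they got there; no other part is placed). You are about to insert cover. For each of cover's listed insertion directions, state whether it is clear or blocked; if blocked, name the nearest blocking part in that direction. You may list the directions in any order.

-x: ray from cover(-1, 0) has no placed part ⇒ clear
-y: nearest on ray is bearing@(-1, -1) ⇒ blocked

-x: clear; -y: blocked by bearing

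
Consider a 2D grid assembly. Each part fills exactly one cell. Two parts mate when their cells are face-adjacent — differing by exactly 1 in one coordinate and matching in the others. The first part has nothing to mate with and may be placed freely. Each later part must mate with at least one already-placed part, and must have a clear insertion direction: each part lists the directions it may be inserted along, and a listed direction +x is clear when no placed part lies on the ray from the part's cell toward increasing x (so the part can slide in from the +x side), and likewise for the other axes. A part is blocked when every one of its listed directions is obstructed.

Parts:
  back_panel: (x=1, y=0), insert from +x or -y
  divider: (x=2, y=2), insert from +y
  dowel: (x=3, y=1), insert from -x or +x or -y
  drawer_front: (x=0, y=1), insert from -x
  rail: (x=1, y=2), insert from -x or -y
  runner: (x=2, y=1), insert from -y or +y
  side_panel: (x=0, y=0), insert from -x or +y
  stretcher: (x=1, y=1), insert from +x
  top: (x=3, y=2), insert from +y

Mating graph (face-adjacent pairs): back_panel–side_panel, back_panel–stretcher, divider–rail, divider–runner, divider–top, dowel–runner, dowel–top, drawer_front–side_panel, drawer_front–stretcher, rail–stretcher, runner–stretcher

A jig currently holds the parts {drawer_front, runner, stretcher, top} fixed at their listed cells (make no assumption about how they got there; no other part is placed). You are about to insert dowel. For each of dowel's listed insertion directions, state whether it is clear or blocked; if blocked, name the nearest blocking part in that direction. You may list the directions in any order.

-x: nearest on ray is runner@(2, 1) ⇒ blocked
+x: ray from dowel(3, 1) has no placed part ⇒ clear
-y: ray from dowel(3, 1) has no placed part ⇒ clear

+x: clear; -x: blocked by runner; -y: clear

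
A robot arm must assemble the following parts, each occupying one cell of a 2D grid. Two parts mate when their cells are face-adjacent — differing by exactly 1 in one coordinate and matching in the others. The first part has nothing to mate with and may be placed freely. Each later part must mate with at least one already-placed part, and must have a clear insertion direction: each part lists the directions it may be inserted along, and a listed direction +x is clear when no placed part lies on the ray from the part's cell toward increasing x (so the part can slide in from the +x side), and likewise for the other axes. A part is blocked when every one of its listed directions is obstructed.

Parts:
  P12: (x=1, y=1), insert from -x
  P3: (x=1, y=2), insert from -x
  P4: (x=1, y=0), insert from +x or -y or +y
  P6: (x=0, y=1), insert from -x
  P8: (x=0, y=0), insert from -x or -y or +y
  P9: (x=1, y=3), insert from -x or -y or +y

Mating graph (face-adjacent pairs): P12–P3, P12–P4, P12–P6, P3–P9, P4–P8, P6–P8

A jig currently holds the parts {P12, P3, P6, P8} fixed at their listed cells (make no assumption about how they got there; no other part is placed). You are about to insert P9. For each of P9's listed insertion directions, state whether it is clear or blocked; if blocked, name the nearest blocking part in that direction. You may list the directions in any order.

-x: ray from P9(1, 3) has no placed part ⇒ clear
-y: nearest on ray is P3@(1, 2) ⇒ blocked
+y: ray from P9(1, 3) has no placed part ⇒ clear

+y: clear; -x: clear; -y: blocked by P3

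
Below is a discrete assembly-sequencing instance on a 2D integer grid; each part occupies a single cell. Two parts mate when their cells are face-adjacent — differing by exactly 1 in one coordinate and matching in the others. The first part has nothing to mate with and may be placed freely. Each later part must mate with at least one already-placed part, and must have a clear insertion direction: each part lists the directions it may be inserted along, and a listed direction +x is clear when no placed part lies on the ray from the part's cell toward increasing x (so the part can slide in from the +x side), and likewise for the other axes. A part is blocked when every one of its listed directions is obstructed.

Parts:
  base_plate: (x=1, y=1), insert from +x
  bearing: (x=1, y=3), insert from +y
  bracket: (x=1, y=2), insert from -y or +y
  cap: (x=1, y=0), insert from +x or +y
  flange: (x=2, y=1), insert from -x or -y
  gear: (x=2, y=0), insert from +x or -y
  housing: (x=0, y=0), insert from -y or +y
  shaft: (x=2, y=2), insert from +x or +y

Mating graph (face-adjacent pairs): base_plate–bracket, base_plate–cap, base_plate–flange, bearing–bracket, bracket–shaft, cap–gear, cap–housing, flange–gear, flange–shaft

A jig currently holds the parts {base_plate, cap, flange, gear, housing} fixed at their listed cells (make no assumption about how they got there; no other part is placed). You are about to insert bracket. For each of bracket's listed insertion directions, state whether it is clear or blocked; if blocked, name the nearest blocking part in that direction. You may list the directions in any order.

-y: nearest on ray is base_plate@(1, 1) ⇒ blocked
+y: ray from bracket(1, 2) has no placed part ⇒ clear

+y: clear; -y: blocked by base_plate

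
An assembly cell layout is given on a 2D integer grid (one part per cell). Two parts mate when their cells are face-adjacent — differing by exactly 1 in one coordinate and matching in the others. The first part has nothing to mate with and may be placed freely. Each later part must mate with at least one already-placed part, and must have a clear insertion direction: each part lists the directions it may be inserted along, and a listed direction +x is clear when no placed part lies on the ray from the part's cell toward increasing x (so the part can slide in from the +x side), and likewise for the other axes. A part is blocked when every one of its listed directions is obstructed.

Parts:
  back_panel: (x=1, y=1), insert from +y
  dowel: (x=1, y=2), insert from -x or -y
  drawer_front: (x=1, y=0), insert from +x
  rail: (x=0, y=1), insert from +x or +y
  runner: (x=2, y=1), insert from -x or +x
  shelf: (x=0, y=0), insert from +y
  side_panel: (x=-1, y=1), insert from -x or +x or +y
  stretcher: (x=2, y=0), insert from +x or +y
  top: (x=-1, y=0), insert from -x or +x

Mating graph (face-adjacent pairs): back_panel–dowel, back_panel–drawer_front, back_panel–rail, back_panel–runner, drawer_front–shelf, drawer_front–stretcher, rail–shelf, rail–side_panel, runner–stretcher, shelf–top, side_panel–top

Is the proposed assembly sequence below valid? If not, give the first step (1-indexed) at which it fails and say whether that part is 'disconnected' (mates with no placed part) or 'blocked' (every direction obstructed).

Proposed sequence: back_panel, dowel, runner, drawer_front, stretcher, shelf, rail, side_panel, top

1. back_panel@(1, 1) [+y clear] — {back_panel}
2. dowel@(1, 2) [-x clear] — {back_panel, dowel}
3. runner@(2, 1) [+x clear] — {back_panel, dowel, runner}
4. drawer_front@(1, 0) [+x clear] — {back_panel, dowel, drawer_front, runner}
5. stretcher@(2, 0) [+x clear] — {back_panel, dowel, drawer_front, runner, stretcher}
6. shelf@(0, 0) [+y clear] — {back_panel, dowel, drawer_front, runner, shelf, stretcher}
7. rail@(0, 1) [+y clear] — {back_panel, dowel, drawer_front, rail, runner, shelf, stretcher}
8. side_panel@(-1, 1) [-x clear] — {back_panel, dowel, drawer_front, rail, runner, shelf, side_panel, stretcher}
9. top@(-1, 0) [-x clear] — {back_panel, dowel, drawer_front, rail, runner, shelf, side_panel, stretcher, top}

Valid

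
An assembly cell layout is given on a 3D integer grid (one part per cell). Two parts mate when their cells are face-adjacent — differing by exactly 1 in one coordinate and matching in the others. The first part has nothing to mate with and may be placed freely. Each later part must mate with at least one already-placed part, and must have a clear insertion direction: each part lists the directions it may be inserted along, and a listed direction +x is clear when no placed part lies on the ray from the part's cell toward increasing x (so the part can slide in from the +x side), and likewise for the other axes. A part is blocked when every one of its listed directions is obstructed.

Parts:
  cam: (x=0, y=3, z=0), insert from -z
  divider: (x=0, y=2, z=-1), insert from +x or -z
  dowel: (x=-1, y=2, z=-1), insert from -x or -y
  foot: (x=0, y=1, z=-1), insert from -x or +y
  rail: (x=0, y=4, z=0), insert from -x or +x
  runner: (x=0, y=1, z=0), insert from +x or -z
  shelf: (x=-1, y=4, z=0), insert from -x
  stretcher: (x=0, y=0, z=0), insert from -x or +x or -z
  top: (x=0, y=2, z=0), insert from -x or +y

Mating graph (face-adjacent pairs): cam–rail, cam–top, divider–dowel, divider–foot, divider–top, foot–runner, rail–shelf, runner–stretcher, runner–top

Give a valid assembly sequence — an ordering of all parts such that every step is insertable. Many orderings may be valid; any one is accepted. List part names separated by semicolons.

1. divider@(0, 2, -1) [+x clear] — {divider}
2. foot@(0, 1, -1) [-x clear] — {divider, foot}
3. dowel@(-1, 2, -1) [-x clear] — {divider, dowel, foot}
4. top@(0, 2, 0) [-x clear] — {divider, dowel, foot, top}
5. cam@(0, 3, 0) [-z clear] — {cam, divider, dowel, foot, top}
6. runner@(0, 1, 0) [+x clear] — {cam, divider, dowel, foot, runner, top}
7. stretcher@(0, 0, 0) [-x clear] — {cam, divider, dowel, foot, runner, stretcher, top}
8. rail@(0, 4, 0) [-x clear] — {cam, divider, dowel, foot, rail, runner, stretcher, top}
9. shelf@(-1, 4, 0) [-x clear] — {cam, divider, dowel, foot, rail, runner, shelf, stretcher, top}

divider; foot; dowel; top; cam; runner; stretcher; rail; shelf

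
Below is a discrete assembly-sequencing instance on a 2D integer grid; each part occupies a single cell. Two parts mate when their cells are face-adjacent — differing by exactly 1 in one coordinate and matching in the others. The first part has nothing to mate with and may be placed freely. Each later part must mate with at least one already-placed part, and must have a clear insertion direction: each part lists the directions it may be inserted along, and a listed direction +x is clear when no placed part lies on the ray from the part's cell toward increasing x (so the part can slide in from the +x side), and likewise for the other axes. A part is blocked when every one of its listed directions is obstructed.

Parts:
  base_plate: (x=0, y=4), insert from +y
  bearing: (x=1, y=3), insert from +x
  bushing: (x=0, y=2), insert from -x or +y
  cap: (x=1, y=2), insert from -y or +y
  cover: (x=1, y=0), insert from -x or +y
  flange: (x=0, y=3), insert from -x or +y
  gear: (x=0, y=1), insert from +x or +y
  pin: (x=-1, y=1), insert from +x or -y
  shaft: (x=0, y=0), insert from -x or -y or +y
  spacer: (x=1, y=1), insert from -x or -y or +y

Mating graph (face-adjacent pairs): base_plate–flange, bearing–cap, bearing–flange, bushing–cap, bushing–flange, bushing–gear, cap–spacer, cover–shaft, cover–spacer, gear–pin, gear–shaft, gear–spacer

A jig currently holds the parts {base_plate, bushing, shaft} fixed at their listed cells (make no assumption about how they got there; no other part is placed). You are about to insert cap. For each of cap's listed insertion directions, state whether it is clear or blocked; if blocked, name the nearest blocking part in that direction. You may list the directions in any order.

+y: clear; -y: clear

-y: ray from cap(1, 2) has no placed part ⇒ clear
+y: ray from cap(1, 2) has no placed part ⇒ clear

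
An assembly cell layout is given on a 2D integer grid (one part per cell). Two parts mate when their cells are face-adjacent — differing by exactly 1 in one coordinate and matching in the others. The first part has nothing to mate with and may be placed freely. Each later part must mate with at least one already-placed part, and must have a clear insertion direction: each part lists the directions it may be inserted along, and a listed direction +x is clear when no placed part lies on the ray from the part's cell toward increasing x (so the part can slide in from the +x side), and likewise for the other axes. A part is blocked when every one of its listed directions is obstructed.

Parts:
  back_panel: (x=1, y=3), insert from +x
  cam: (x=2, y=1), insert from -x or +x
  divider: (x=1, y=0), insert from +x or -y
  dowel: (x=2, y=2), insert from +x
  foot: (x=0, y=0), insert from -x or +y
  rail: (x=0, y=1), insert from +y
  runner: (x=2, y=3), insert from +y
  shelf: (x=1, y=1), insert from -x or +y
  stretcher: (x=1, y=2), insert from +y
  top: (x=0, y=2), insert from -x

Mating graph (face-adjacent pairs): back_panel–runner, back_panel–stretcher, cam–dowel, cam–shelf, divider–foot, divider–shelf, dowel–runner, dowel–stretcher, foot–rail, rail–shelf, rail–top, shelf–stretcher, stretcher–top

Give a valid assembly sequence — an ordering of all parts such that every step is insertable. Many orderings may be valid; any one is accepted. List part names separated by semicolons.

1. shelf@(1, 1) [-x clear] — {shelf}
2. stretcher@(1, 2) [+y clear] — {shelf, stretcher}
3. back_panel@(1, 3) [+x clear] — {back_panel, shelf, stretcher}
4. cam@(2, 1) [+x clear] — {back_panel, cam, shelf, stretcher}
5. dowel@(2, 2) [+x clear] — {back_panel, cam, dowel, shelf, stretcher}
6. divider@(1, 0) [+x clear] — {back_panel, cam, divider, dowel, shelf, stretcher}
7. foot@(0, 0) [-x clear] — {back_panel, cam, divider, dowel, foot, shelf, stretcher}
8. runner@(2, 3) [+y clear] — {back_panel, cam, divider, dowel, foot, runner, shelf, stretcher}
9. rail@(0, 1) [+y clear] — {back_panel, cam, divider, dowel, foot, rail, runner, shelf, stretcher}
10. top@(0, 2) [-x clear] — {back_panel, cam, divider, dowel, foot, rail, runner, shelf, stretcher, top}

shelf; stretcher; back_panel; cam; dowel; divider; foot; runner; rail; top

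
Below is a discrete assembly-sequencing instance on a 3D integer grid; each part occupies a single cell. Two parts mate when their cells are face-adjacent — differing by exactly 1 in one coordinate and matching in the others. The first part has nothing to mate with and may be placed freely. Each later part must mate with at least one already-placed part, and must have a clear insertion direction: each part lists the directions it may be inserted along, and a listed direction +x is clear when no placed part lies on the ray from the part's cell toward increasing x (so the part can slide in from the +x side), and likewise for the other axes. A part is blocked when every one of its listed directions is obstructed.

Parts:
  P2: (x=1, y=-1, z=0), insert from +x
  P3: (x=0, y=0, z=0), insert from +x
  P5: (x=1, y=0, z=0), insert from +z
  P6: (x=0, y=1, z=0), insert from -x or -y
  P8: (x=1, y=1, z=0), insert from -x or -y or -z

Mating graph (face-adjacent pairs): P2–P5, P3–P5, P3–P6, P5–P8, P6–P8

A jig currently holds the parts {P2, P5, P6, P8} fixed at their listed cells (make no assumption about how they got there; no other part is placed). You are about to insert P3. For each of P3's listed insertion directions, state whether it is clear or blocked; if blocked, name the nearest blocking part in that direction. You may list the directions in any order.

+x: nearest on ray is P5@(1, 0, 0) ⇒ blocked

+x: blocked by P5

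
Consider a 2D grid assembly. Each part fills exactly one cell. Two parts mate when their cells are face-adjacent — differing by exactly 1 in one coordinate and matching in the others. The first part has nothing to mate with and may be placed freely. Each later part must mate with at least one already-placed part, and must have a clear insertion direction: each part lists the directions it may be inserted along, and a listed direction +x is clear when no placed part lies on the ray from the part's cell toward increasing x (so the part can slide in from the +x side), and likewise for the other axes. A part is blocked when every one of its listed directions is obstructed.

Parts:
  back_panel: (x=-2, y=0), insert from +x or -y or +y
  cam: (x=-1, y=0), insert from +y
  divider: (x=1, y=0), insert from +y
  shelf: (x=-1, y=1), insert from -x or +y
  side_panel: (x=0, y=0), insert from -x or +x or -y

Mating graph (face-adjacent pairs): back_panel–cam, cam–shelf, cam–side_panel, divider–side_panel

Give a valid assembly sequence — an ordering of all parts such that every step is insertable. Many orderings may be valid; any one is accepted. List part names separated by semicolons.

1. divider@(1, 0) [+y clear] — {divider}
2. side_panel@(0, 0) [-x clear] — {divider, side_panel}
3. cam@(-1, 0) [+y clear] — {cam, divider, side_panel}
4. shelf@(-1, 1) [-x clear] — {cam, divider, shelf, side_panel}
5. back_panel@(-2, 0) [-y clear] — {back_panel, cam, divider, shelf, side_panel}

divider; side_panel; cam; shelf; back_panel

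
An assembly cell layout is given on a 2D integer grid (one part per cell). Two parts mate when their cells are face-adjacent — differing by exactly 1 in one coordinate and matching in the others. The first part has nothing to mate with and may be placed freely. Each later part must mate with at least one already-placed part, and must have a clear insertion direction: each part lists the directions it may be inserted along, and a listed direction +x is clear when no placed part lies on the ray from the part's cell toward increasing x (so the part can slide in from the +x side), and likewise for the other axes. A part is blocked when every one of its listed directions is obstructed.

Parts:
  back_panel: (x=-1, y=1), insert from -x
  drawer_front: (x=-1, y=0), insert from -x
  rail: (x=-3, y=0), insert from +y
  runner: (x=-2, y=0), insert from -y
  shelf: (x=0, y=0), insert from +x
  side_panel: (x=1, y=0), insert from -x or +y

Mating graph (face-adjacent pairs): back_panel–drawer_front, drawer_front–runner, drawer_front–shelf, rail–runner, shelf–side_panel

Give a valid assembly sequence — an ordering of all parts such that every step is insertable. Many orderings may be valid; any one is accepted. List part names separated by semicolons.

back_panel; drawer_front; runner; rail; shelf; side_panel

1. back_panel@(-1, 1) [-x clear] — {back_panel}
2. drawer_front@(-1, 0) [-x clear] — {back_panel, drawer_front}
3. runner@(-2, 0) [-y clear] — {back_panel, drawer_front, runner}
4. rail@(-3, 0) [+y clear] — {back_panel, drawer_front, rail, runner}
5. shelf@(0, 0) [+x clear] — {back_panel, drawer_front, rail, runner, shelf}
6. side_panel@(1, 0) [+y clear] — {back_panel, drawer_front, rail, runner, shelf, side_panel}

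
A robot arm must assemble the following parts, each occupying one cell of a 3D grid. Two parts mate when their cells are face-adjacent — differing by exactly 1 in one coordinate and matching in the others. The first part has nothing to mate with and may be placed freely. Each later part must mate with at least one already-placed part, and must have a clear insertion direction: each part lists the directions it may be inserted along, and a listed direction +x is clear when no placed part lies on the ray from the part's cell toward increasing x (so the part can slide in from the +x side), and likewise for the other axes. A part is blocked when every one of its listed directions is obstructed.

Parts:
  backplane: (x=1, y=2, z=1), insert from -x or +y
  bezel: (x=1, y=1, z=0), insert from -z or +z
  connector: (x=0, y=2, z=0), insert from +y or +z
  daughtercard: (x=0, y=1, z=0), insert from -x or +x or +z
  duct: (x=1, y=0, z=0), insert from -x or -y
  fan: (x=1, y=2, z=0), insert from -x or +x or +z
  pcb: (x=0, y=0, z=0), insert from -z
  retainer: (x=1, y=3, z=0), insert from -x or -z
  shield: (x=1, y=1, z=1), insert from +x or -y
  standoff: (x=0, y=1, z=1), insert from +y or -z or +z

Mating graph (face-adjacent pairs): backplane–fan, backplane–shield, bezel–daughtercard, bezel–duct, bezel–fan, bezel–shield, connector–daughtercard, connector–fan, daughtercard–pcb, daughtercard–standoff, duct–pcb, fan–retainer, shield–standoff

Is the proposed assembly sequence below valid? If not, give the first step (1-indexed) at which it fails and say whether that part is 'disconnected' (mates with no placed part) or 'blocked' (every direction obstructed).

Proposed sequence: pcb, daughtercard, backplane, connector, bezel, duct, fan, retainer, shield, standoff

1. pcb@(0, 0, 0) [-z clear] — {pcb}
2. daughtercard@(0, 1, 0) [-x clear] — {daughtercard, pcb}
3. backplane@(1, 2, 1) — no placed neighbour ⇒ disconnected

Invalid at step 3 (disconnected)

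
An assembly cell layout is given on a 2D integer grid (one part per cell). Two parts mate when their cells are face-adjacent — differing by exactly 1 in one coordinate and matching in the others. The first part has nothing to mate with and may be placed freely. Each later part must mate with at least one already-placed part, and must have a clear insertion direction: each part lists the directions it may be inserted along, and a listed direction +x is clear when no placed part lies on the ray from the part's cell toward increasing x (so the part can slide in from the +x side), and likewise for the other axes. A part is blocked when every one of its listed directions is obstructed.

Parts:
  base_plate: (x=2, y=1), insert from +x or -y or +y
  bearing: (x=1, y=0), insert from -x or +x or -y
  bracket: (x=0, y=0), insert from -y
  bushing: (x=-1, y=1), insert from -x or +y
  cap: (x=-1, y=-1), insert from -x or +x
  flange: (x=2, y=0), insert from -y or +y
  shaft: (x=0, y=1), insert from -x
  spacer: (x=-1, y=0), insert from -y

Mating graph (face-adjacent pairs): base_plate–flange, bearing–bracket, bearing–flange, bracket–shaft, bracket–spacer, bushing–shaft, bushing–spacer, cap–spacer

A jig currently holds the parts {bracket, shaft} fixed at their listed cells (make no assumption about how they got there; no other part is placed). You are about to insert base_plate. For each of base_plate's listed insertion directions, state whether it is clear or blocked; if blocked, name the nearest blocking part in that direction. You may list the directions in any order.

+x: ray from base_plate(2, 1) has no placed part ⇒ clear
-y: ray from base_plate(2, 1) has no placed part ⇒ clear
+y: ray from base_plate(2, 1) has no placed part ⇒ clear

+x: clear; +y: clear; -y: clear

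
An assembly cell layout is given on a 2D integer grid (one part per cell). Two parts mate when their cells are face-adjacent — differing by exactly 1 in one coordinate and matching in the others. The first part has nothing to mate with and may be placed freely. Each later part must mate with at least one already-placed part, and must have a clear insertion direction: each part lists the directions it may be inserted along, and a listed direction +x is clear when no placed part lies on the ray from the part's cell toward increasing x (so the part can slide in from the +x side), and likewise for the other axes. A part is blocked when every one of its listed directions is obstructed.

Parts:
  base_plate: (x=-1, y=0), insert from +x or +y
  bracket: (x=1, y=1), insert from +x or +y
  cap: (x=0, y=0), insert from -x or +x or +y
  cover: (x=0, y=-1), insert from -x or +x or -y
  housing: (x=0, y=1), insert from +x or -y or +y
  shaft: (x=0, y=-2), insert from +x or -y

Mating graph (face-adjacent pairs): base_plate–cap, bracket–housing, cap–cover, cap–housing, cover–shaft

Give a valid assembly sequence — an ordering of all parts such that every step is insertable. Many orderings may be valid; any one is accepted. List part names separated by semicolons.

1. shaft@(0, -2) [+x clear] — {shaft}
2. cover@(0, -1) [-x clear] — {cover, shaft}
3. cap@(0, 0) [-x clear] — {cap, cover, shaft}
4. housing@(0, 1) [+x clear] — {cap, cover, housing, shaft}
5. bracket@(1, 1) [+x clear] — {bracket, cap, cover, housing, shaft}
6. base_plate@(-1, 0) [+y clear] — {base_plate, bracket, cap, cover, housing, shaft}

shaft; cover; cap; housing; bracket; base_plate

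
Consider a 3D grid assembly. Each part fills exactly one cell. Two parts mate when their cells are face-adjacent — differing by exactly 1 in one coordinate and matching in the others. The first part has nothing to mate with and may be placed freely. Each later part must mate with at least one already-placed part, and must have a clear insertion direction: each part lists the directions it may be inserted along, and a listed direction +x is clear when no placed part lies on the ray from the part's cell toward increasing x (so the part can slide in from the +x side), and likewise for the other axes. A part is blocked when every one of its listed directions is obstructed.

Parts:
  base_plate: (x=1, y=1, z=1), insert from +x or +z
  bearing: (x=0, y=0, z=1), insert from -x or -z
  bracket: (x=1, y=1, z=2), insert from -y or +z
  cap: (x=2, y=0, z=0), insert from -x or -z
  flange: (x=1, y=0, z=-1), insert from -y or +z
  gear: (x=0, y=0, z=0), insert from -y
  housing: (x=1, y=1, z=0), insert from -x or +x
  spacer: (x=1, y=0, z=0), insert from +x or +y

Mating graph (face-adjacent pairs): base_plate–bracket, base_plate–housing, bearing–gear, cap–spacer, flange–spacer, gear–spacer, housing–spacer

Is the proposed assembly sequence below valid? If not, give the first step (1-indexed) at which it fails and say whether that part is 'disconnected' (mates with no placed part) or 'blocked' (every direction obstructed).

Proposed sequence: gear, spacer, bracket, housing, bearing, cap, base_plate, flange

Invalid at step 3 (disconnected)

1. gear@(0, 0, 0) [-y clear] — {gear}
2. spacer@(1, 0, 0) [+x clear] — {gear, spacer}
3. bracket@(1, 1, 2) — no placed neighbour ⇒ disconnected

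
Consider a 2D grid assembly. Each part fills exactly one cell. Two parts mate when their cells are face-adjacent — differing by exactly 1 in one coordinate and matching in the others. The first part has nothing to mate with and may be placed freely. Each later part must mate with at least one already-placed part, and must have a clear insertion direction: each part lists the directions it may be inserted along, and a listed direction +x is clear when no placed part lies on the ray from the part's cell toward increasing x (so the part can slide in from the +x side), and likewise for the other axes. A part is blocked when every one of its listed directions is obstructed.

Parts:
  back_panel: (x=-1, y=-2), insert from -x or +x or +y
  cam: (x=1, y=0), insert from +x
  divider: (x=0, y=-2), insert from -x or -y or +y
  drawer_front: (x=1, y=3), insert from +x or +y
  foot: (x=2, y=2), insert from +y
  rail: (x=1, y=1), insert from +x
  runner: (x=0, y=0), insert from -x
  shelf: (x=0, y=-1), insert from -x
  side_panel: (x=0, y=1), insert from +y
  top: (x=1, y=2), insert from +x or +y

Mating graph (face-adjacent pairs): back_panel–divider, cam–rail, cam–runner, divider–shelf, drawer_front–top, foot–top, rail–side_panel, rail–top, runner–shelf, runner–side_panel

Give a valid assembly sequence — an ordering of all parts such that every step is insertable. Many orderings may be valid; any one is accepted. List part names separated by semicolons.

1. runner@(0, 0) [-x clear] — {runner}
2. shelf@(0, -1) [-x clear] — {runner, shelf}
3. side_panel@(0, 1) [+y clear] — {runner, shelf, side_panel}
4. divider@(0, -2) [-x clear] — {divider, runner, shelf, side_panel}
5. back_panel@(-1, -2) [-x clear] — {back_panel, divider, runner, shelf, side_panel}
6. rail@(1, 1) [+x clear] — {back_panel, divider, rail, runner, shelf, side_panel}
7. top@(1, 2) [+x clear] — {back_panel, divider, rail, runner, shelf, side_panel, top}
8. drawer_front@(1, 3) [+x clear] — {back_panel, divider, drawer_front, rail, runner, shelf, side_panel, top}
9. foot@(2, 2) [+y clear] — {back_panel, divider, drawer_front, foot, rail, runner, shelf, side_panel, top}
10. cam@(1, 0) [+x clear] — {back_panel, cam, divider, drawer_front, foot, rail, runner, shelf, side_panel, top}

runner; shelf; side_panel; divider; back_panel; rail; top; drawer_front; foot; cam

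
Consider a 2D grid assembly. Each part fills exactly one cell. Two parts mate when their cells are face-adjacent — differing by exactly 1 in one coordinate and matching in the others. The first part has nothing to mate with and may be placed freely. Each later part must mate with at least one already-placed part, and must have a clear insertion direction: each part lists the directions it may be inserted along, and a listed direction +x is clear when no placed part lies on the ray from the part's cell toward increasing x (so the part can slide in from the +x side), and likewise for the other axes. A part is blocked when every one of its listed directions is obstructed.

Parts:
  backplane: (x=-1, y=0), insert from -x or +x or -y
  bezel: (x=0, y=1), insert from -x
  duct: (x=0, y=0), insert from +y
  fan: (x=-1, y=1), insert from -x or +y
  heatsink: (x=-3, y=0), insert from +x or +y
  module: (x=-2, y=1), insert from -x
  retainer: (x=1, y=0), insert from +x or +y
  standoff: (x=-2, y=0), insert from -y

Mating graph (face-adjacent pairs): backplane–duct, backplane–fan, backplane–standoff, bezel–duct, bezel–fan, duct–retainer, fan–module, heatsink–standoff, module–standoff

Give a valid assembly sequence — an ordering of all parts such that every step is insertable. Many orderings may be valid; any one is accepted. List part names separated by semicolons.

1. heatsink@(-3, 0) [+x clear] — {heatsink}
2. standoff@(-2, 0) [-y clear] — {heatsink, standoff}
3. backplane@(-1, 0) [+x clear] — {backplane, heatsink, standoff}
4. duct@(0, 0) [+y clear] — {backplane, duct, heatsink, standoff}
5. bezel@(0, 1) [-x clear] — {backplane, bezel, duct, heatsink, standoff}
6. module@(-2, 1) [-x clear] — {backplane, bezel, duct, heatsink, module, standoff}
7. retainer@(1, 0) [+x clear] — {backplane, bezel, duct, heatsink, module, retainer, standoff}
8. fan@(-1, 1) [+y clear] — {backplane, bezel, duct, fan, heatsink, module, retainer, standoff}

heatsink; standoff; backplane; duct; bezel; module; retainer; fan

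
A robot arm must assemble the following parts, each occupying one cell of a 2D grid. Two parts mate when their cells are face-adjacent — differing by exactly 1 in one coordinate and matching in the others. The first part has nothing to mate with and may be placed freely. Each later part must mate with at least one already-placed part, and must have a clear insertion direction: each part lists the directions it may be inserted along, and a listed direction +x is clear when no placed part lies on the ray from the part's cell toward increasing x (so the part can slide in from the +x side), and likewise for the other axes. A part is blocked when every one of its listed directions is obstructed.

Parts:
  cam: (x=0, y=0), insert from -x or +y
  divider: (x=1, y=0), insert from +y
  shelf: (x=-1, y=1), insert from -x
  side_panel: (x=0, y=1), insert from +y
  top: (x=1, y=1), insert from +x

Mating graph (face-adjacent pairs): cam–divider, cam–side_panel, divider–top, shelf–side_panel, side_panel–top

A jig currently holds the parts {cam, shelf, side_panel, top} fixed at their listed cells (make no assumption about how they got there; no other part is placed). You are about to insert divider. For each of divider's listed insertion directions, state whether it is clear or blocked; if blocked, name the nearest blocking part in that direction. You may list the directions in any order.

+y: blocked by top

+y: nearest on ray is top@(1, 1) ⇒ blocked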